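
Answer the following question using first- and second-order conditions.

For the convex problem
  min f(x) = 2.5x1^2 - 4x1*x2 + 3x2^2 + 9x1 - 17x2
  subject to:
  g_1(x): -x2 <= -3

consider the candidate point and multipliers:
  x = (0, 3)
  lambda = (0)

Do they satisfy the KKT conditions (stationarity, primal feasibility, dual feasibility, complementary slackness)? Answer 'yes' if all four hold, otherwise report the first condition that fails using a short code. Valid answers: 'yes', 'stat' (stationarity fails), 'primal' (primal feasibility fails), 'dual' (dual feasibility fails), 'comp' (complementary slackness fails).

Gradient of f: grad f(x) = Q x + c = (-3, 1)
Constraint values g_i(x) = a_i^T x - b_i:
  g_1((0, 3)) = 0
Stationarity residual: grad f(x) + sum_i lambda_i a_i = (-3, 1)
  -> stationarity FAILS
Primal feasibility (all g_i <= 0): OK
Dual feasibility (all lambda_i >= 0): OK
Complementary slackness (lambda_i * g_i(x) = 0 for all i): OK

Verdict: the first failing condition is stationarity -> stat.

stat


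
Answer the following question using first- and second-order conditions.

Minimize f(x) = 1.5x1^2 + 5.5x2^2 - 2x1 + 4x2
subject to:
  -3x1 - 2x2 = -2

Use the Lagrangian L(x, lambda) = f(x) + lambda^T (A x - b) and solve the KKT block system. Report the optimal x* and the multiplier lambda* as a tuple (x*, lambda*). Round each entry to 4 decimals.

Form the Lagrangian:
  L(x, lambda) = (1/2) x^T Q x + c^T x + lambda^T (A x - b)
Stationarity (grad_x L = 0): Q x + c + A^T lambda = 0.
Primal feasibility: A x = b.

This gives the KKT block system:
  [ Q   A^T ] [ x     ]   [-c ]
  [ A    0  ] [ lambda ] = [ b ]

Solving the linear system:
  x*      = (0.8829, -0.3243)
  lambda* = (0.2162)
  f(x*)   = -1.3153

x* = (0.8829, -0.3243), lambda* = (0.2162)


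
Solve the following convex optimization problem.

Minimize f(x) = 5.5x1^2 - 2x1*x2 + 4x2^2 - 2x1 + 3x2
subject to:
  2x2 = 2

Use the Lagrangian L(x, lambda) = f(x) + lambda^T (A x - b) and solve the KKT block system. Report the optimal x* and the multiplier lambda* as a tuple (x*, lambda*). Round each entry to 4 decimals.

Form the Lagrangian:
  L(x, lambda) = (1/2) x^T Q x + c^T x + lambda^T (A x - b)
Stationarity (grad_x L = 0): Q x + c + A^T lambda = 0.
Primal feasibility: A x = b.

This gives the KKT block system:
  [ Q   A^T ] [ x     ]   [-c ]
  [ A    0  ] [ lambda ] = [ b ]

Solving the linear system:
  x*      = (0.3636, 1)
  lambda* = (-5.1364)
  f(x*)   = 6.2727

x* = (0.3636, 1), lambda* = (-5.1364)


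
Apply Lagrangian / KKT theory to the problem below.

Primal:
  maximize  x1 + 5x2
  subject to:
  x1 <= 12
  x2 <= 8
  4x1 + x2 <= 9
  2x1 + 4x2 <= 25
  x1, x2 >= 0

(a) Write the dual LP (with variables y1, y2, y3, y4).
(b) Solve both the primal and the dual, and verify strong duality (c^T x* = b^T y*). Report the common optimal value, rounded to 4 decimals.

The standard primal-dual pair for 'max c^T x s.t. A x <= b, x >= 0' is:
  Dual:  min b^T y  s.t.  A^T y >= c,  y >= 0.

So the dual LP is:
  minimize  12y1 + 8y2 + 9y3 + 25y4
  subject to:
    y1 + 4y3 + 2y4 >= 1
    y2 + y3 + 4y4 >= 5
    y1, y2, y3, y4 >= 0

Solving the primal: x* = (0, 6.25).
  primal value c^T x* = 31.25.
Solving the dual: y* = (0, 0, 0, 1.25).
  dual value b^T y* = 31.25.
Strong duality: c^T x* = b^T y*. Confirmed.

31.25


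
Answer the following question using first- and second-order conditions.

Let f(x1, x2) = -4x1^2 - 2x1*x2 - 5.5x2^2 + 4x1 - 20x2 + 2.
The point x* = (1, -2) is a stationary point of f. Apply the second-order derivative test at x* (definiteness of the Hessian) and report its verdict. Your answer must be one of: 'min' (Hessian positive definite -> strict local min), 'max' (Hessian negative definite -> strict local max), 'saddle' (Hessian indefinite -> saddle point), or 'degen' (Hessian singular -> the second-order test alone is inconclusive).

Compute the Hessian H = grad^2 f:
  H = [[-8, -2], [-2, -11]]
Verify stationarity: grad f(x*) = H x* + g = (0, 0).
Eigenvalues of H: -12, -7.
Both eigenvalues < 0, so H is negative definite -> x* is a strict local max.

max


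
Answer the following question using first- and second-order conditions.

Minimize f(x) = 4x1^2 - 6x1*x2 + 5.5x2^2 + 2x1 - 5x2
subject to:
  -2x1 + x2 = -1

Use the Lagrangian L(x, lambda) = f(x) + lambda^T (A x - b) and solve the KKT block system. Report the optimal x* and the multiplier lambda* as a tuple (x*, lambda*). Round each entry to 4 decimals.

Form the Lagrangian:
  L(x, lambda) = (1/2) x^T Q x + c^T x + lambda^T (A x - b)
Stationarity (grad_x L = 0): Q x + c + A^T lambda = 0.
Primal feasibility: A x = b.

This gives the KKT block system:
  [ Q   A^T ] [ x     ]   [-c ]
  [ A    0  ] [ lambda ] = [ b ]

Solving the linear system:
  x*      = (0.8571, 0.7143)
  lambda* = (2.2857)
  f(x*)   = 0.2143

x* = (0.8571, 0.7143), lambda* = (2.2857)


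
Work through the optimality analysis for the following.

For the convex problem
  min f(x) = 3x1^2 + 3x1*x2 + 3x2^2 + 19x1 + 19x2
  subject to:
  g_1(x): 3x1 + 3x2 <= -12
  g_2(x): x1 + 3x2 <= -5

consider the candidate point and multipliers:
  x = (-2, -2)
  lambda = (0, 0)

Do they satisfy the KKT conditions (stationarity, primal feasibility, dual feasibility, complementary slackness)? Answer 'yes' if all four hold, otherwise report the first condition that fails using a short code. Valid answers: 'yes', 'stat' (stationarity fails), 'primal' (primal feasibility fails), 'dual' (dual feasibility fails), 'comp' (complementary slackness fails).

Gradient of f: grad f(x) = Q x + c = (1, 1)
Constraint values g_i(x) = a_i^T x - b_i:
  g_1((-2, -2)) = 0
  g_2((-2, -2)) = -3
Stationarity residual: grad f(x) + sum_i lambda_i a_i = (1, 1)
  -> stationarity FAILS
Primal feasibility (all g_i <= 0): OK
Dual feasibility (all lambda_i >= 0): OK
Complementary slackness (lambda_i * g_i(x) = 0 for all i): OK

Verdict: the first failing condition is stationarity -> stat.

stat


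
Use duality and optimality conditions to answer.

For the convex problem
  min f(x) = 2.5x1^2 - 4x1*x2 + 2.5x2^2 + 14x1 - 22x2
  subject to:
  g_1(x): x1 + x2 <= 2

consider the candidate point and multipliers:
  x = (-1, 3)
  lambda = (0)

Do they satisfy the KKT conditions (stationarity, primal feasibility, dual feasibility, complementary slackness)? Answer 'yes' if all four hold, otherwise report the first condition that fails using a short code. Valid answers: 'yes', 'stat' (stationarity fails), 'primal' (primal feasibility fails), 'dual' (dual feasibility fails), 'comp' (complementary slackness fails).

Gradient of f: grad f(x) = Q x + c = (-3, -3)
Constraint values g_i(x) = a_i^T x - b_i:
  g_1((-1, 3)) = 0
Stationarity residual: grad f(x) + sum_i lambda_i a_i = (-3, -3)
  -> stationarity FAILS
Primal feasibility (all g_i <= 0): OK
Dual feasibility (all lambda_i >= 0): OK
Complementary slackness (lambda_i * g_i(x) = 0 for all i): OK

Verdict: the first failing condition is stationarity -> stat.

stat


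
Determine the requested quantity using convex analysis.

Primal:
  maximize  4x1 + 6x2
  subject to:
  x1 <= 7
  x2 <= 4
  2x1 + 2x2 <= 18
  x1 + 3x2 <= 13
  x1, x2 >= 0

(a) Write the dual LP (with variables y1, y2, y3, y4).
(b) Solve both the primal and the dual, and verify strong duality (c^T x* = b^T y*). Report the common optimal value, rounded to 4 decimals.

The standard primal-dual pair for 'max c^T x s.t. A x <= b, x >= 0' is:
  Dual:  min b^T y  s.t.  A^T y >= c,  y >= 0.

So the dual LP is:
  minimize  7y1 + 4y2 + 18y3 + 13y4
  subject to:
    y1 + 2y3 + y4 >= 4
    y2 + 2y3 + 3y4 >= 6
    y1, y2, y3, y4 >= 0

Solving the primal: x* = (7, 2).
  primal value c^T x* = 40.
Solving the dual: y* = (0, 0, 1.5, 1).
  dual value b^T y* = 40.
Strong duality: c^T x* = b^T y*. Confirmed.

40


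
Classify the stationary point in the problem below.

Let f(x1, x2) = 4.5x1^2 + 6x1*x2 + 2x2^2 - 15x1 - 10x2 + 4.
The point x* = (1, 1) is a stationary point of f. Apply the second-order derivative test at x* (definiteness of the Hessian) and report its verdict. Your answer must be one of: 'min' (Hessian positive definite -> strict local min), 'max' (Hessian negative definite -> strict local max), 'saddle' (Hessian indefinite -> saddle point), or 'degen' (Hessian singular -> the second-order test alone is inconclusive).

Compute the Hessian H = grad^2 f:
  H = [[9, 6], [6, 4]]
Verify stationarity: grad f(x*) = H x* + g = (0, 0).
Eigenvalues of H: 0, 13.
H has a zero eigenvalue (singular; positive semidefinite but not definite), so H is neither positive definite, negative definite, nor indefinite. The second-order test alone is inconclusive -> degen.
(Indeed, f is constant along the null direction of H through x*, so x* is not a strict local extremum.)

degen


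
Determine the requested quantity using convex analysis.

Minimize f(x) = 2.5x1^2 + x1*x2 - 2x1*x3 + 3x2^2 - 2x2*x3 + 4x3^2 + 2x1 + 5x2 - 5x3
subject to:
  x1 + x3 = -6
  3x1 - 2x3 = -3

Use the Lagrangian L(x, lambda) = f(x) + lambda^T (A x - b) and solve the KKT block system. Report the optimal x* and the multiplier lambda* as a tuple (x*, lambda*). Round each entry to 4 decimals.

Form the Lagrangian:
  L(x, lambda) = (1/2) x^T Q x + c^T x + lambda^T (A x - b)
Stationarity (grad_x L = 0): Q x + c + A^T lambda = 0.
Primal feasibility: A x = b.

This gives the KKT block system:
  [ Q   A^T ] [ x     ]   [-c ]
  [ A    0  ] [ lambda ] = [ b ]

Solving the linear system:
  x*      = (-3, -1.3333, -3)
  lambda* = (15.5333, -2.4)
  f(x*)   = 44.1667

x* = (-3, -1.3333, -3), lambda* = (15.5333, -2.4)


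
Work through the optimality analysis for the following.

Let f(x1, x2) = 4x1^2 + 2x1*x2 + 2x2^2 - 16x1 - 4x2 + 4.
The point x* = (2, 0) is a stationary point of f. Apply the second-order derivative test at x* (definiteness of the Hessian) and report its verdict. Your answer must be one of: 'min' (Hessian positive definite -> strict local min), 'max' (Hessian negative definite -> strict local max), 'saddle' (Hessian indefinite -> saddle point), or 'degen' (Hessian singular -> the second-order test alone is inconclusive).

Compute the Hessian H = grad^2 f:
  H = [[8, 2], [2, 4]]
Verify stationarity: grad f(x*) = H x* + g = (0, 0).
Eigenvalues of H: 3.1716, 8.8284.
Both eigenvalues > 0, so H is positive definite -> x* is a strict local min.

min


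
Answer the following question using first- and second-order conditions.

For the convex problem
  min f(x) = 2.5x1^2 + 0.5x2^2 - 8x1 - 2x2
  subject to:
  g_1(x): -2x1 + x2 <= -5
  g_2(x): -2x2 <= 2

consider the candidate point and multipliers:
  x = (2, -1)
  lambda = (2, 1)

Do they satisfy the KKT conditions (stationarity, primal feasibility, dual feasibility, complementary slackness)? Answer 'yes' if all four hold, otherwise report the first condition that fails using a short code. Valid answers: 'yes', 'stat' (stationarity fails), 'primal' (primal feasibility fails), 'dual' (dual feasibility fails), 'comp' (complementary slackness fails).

Gradient of f: grad f(x) = Q x + c = (2, -3)
Constraint values g_i(x) = a_i^T x - b_i:
  g_1((2, -1)) = 0
  g_2((2, -1)) = 0
Stationarity residual: grad f(x) + sum_i lambda_i a_i = (-2, -3)
  -> stationarity FAILS
Primal feasibility (all g_i <= 0): OK
Dual feasibility (all lambda_i >= 0): OK
Complementary slackness (lambda_i * g_i(x) = 0 for all i): OK

Verdict: the first failing condition is stationarity -> stat.

stat


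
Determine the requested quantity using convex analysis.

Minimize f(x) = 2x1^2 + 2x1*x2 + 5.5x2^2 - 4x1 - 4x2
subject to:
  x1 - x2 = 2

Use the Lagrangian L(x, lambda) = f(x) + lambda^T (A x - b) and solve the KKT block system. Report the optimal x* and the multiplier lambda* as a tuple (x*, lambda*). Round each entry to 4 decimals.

Form the Lagrangian:
  L(x, lambda) = (1/2) x^T Q x + c^T x + lambda^T (A x - b)
Stationarity (grad_x L = 0): Q x + c + A^T lambda = 0.
Primal feasibility: A x = b.

This gives the KKT block system:
  [ Q   A^T ] [ x     ]   [-c ]
  [ A    0  ] [ lambda ] = [ b ]

Solving the linear system:
  x*      = (1.7895, -0.2105)
  lambda* = (-2.7368)
  f(x*)   = -0.4211

x* = (1.7895, -0.2105), lambda* = (-2.7368)


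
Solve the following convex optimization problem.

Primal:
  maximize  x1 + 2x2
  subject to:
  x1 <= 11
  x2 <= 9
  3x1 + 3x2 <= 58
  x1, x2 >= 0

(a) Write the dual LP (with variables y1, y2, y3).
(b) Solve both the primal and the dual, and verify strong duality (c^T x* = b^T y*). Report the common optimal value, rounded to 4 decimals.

The standard primal-dual pair for 'max c^T x s.t. A x <= b, x >= 0' is:
  Dual:  min b^T y  s.t.  A^T y >= c,  y >= 0.

So the dual LP is:
  minimize  11y1 + 9y2 + 58y3
  subject to:
    y1 + 3y3 >= 1
    y2 + 3y3 >= 2
    y1, y2, y3 >= 0

Solving the primal: x* = (10.3333, 9).
  primal value c^T x* = 28.3333.
Solving the dual: y* = (0, 1, 0.3333).
  dual value b^T y* = 28.3333.
Strong duality: c^T x* = b^T y*. Confirmed.

28.3333


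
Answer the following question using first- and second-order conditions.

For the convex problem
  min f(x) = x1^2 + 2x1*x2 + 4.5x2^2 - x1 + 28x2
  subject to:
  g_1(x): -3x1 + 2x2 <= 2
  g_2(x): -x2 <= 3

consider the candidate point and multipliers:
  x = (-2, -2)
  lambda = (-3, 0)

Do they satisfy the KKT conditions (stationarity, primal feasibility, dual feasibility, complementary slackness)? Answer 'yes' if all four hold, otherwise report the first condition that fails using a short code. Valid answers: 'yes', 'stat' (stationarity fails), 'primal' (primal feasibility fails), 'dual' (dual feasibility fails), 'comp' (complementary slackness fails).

Gradient of f: grad f(x) = Q x + c = (-9, 6)
Constraint values g_i(x) = a_i^T x - b_i:
  g_1((-2, -2)) = 0
  g_2((-2, -2)) = -1
Stationarity residual: grad f(x) + sum_i lambda_i a_i = (0, 0)
  -> stationarity OK
Primal feasibility (all g_i <= 0): OK
Dual feasibility (all lambda_i >= 0): FAILS
Complementary slackness (lambda_i * g_i(x) = 0 for all i): OK

Verdict: the first failing condition is dual_feasibility -> dual.

dual


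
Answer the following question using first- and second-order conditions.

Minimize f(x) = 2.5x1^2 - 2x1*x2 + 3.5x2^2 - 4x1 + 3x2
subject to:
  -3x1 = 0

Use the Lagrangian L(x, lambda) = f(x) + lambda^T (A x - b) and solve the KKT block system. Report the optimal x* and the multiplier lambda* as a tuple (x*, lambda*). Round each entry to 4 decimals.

Form the Lagrangian:
  L(x, lambda) = (1/2) x^T Q x + c^T x + lambda^T (A x - b)
Stationarity (grad_x L = 0): Q x + c + A^T lambda = 0.
Primal feasibility: A x = b.

This gives the KKT block system:
  [ Q   A^T ] [ x     ]   [-c ]
  [ A    0  ] [ lambda ] = [ b ]

Solving the linear system:
  x*      = (0, -0.4286)
  lambda* = (-1.0476)
  f(x*)   = -0.6429

x* = (0, -0.4286), lambda* = (-1.0476)


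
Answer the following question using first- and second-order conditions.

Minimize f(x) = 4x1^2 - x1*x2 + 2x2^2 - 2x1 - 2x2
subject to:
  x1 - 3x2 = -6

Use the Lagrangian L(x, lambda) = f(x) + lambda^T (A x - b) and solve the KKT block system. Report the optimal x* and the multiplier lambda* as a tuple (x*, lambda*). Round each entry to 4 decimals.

Form the Lagrangian:
  L(x, lambda) = (1/2) x^T Q x + c^T x + lambda^T (A x - b)
Stationarity (grad_x L = 0): Q x + c + A^T lambda = 0.
Primal feasibility: A x = b.

This gives the KKT block system:
  [ Q   A^T ] [ x     ]   [-c ]
  [ A    0  ] [ lambda ] = [ b ]

Solving the linear system:
  x*      = (0.2571, 2.0857)
  lambda* = (2.0286)
  f(x*)   = 3.7429

x* = (0.2571, 2.0857), lambda* = (2.0286)


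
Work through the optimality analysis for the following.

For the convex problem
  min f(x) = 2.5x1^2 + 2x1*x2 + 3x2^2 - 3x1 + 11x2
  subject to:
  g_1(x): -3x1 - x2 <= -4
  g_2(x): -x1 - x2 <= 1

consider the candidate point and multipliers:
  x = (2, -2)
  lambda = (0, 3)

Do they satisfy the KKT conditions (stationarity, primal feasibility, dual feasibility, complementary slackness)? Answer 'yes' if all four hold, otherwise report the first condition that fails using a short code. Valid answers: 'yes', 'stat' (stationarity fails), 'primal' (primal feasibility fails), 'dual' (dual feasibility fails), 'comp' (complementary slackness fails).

Gradient of f: grad f(x) = Q x + c = (3, 3)
Constraint values g_i(x) = a_i^T x - b_i:
  g_1((2, -2)) = 0
  g_2((2, -2)) = -1
Stationarity residual: grad f(x) + sum_i lambda_i a_i = (0, 0)
  -> stationarity OK
Primal feasibility (all g_i <= 0): OK
Dual feasibility (all lambda_i >= 0): OK
Complementary slackness (lambda_i * g_i(x) = 0 for all i): FAILS

Verdict: the first failing condition is complementary_slackness -> comp.

comp


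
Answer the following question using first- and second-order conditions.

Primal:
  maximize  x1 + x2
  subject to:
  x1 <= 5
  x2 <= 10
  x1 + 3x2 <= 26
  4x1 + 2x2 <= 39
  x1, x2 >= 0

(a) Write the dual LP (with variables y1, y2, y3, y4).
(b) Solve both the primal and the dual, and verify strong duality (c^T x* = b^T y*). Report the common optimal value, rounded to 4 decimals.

The standard primal-dual pair for 'max c^T x s.t. A x <= b, x >= 0' is:
  Dual:  min b^T y  s.t.  A^T y >= c,  y >= 0.

So the dual LP is:
  minimize  5y1 + 10y2 + 26y3 + 39y4
  subject to:
    y1 + y3 + 4y4 >= 1
    y2 + 3y3 + 2y4 >= 1
    y1, y2, y3, y4 >= 0

Solving the primal: x* = (5, 7).
  primal value c^T x* = 12.
Solving the dual: y* = (0.6667, 0, 0.3333, 0).
  dual value b^T y* = 12.
Strong duality: c^T x* = b^T y*. Confirmed.

12


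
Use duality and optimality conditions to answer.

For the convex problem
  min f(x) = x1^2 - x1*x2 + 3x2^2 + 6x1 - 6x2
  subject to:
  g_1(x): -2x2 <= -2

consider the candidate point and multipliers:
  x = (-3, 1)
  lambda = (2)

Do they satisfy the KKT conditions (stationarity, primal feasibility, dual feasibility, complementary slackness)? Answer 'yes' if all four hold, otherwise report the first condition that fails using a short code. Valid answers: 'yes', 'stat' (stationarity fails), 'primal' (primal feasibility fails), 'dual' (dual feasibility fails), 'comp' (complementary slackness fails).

Gradient of f: grad f(x) = Q x + c = (-1, 3)
Constraint values g_i(x) = a_i^T x - b_i:
  g_1((-3, 1)) = 0
Stationarity residual: grad f(x) + sum_i lambda_i a_i = (-1, -1)
  -> stationarity FAILS
Primal feasibility (all g_i <= 0): OK
Dual feasibility (all lambda_i >= 0): OK
Complementary slackness (lambda_i * g_i(x) = 0 for all i): OK

Verdict: the first failing condition is stationarity -> stat.

stat


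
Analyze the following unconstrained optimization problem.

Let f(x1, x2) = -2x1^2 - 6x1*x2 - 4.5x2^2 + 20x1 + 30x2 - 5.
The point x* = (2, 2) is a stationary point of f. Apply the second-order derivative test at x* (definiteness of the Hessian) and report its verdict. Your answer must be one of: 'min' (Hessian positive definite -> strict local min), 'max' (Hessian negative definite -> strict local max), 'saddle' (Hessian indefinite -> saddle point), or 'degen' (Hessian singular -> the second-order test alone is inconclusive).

Compute the Hessian H = grad^2 f:
  H = [[-4, -6], [-6, -9]]
Verify stationarity: grad f(x*) = H x* + g = (0, 0).
Eigenvalues of H: -13, 0.
H has a zero eigenvalue (singular; negative semidefinite but not definite), so H is neither positive definite, negative definite, nor indefinite. The second-order test alone is inconclusive -> degen.
(Indeed, f is constant along the null direction of H through x*, so x* is not a strict local extremum.)

degen


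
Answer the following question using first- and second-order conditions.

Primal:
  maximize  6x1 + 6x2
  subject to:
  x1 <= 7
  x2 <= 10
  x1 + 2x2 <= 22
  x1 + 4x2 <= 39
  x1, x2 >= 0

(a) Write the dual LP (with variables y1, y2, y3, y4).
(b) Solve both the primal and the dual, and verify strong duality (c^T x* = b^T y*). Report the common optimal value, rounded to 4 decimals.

The standard primal-dual pair for 'max c^T x s.t. A x <= b, x >= 0' is:
  Dual:  min b^T y  s.t.  A^T y >= c,  y >= 0.

So the dual LP is:
  minimize  7y1 + 10y2 + 22y3 + 39y4
  subject to:
    y1 + y3 + y4 >= 6
    y2 + 2y3 + 4y4 >= 6
    y1, y2, y3, y4 >= 0

Solving the primal: x* = (7, 7.5).
  primal value c^T x* = 87.
Solving the dual: y* = (3, 0, 3, 0).
  dual value b^T y* = 87.
Strong duality: c^T x* = b^T y*. Confirmed.

87


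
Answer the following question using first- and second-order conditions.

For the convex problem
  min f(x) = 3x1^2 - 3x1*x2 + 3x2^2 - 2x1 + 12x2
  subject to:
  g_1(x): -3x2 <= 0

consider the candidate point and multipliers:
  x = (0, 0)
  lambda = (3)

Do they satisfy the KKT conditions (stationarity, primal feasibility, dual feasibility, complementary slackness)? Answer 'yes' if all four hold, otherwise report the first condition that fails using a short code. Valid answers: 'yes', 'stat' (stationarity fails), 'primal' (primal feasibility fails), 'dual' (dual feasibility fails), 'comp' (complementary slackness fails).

Gradient of f: grad f(x) = Q x + c = (-2, 12)
Constraint values g_i(x) = a_i^T x - b_i:
  g_1((0, 0)) = 0
Stationarity residual: grad f(x) + sum_i lambda_i a_i = (-2, 3)
  -> stationarity FAILS
Primal feasibility (all g_i <= 0): OK
Dual feasibility (all lambda_i >= 0): OK
Complementary slackness (lambda_i * g_i(x) = 0 for all i): OK

Verdict: the first failing condition is stationarity -> stat.

stat


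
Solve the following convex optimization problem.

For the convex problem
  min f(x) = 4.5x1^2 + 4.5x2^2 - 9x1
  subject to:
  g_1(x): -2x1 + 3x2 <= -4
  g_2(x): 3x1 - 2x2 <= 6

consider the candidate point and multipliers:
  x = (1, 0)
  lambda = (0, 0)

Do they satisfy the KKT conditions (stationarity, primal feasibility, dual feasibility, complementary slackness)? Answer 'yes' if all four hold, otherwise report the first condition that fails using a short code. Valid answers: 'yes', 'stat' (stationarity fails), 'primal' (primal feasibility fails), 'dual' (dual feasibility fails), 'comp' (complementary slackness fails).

Gradient of f: grad f(x) = Q x + c = (0, 0)
Constraint values g_i(x) = a_i^T x - b_i:
  g_1((1, 0)) = 2
  g_2((1, 0)) = -3
Stationarity residual: grad f(x) + sum_i lambda_i a_i = (0, 0)
  -> stationarity OK
Primal feasibility (all g_i <= 0): FAILS
Dual feasibility (all lambda_i >= 0): OK
Complementary slackness (lambda_i * g_i(x) = 0 for all i): OK

Verdict: the first failing condition is primal_feasibility -> primal.

primal


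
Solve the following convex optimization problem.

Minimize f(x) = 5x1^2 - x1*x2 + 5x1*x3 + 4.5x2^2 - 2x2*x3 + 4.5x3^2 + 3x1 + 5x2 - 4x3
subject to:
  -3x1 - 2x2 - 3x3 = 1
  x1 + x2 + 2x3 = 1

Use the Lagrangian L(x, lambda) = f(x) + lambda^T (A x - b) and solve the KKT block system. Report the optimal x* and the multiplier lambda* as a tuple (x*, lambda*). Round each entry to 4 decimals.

Form the Lagrangian:
  L(x, lambda) = (1/2) x^T Q x + c^T x + lambda^T (A x - b)
Stationarity (grad_x L = 0): Q x + c + A^T lambda = 0.
Primal feasibility: A x = b.

This gives the KKT block system:
  [ Q   A^T ] [ x     ]   [-c ]
  [ A    0  ] [ lambda ] = [ b ]

Solving the linear system:
  x*      = (-1.5156, -0.4531, 1.4844)
  lambda* = (-3.75, -6.9687)
  f(x*)   = -1.0156

x* = (-1.5156, -0.4531, 1.4844), lambda* = (-3.75, -6.9687)


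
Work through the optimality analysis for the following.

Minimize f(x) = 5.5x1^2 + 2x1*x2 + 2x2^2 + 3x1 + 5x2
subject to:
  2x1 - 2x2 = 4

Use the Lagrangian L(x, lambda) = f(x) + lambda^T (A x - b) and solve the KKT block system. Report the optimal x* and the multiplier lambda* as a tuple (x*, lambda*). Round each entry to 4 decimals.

Form the Lagrangian:
  L(x, lambda) = (1/2) x^T Q x + c^T x + lambda^T (A x - b)
Stationarity (grad_x L = 0): Q x + c + A^T lambda = 0.
Primal feasibility: A x = b.

This gives the KKT block system:
  [ Q   A^T ] [ x     ]   [-c ]
  [ A    0  ] [ lambda ] = [ b ]

Solving the linear system:
  x*      = (0.2105, -1.7895)
  lambda* = (-0.8684)
  f(x*)   = -2.4211

x* = (0.2105, -1.7895), lambda* = (-0.8684)


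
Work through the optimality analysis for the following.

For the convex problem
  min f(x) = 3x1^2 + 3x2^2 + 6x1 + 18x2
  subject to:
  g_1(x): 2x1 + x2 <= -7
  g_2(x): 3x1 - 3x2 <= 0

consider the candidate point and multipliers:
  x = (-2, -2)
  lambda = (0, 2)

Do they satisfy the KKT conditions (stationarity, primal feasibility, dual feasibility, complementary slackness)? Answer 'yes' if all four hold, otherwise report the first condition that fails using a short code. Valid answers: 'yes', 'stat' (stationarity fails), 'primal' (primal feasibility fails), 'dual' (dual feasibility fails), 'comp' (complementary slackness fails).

Gradient of f: grad f(x) = Q x + c = (-6, 6)
Constraint values g_i(x) = a_i^T x - b_i:
  g_1((-2, -2)) = 1
  g_2((-2, -2)) = 0
Stationarity residual: grad f(x) + sum_i lambda_i a_i = (0, 0)
  -> stationarity OK
Primal feasibility (all g_i <= 0): FAILS
Dual feasibility (all lambda_i >= 0): OK
Complementary slackness (lambda_i * g_i(x) = 0 for all i): OK

Verdict: the first failing condition is primal_feasibility -> primal.

primal


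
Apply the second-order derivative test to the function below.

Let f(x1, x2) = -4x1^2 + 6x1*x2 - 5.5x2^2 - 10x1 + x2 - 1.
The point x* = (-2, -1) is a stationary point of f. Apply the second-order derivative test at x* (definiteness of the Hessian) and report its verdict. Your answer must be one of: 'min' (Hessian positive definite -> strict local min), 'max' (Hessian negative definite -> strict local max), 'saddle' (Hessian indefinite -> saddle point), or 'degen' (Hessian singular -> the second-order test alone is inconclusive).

Compute the Hessian H = grad^2 f:
  H = [[-8, 6], [6, -11]]
Verify stationarity: grad f(x*) = H x* + g = (0, 0).
Eigenvalues of H: -15.6847, -3.3153.
Both eigenvalues < 0, so H is negative definite -> x* is a strict local max.

max


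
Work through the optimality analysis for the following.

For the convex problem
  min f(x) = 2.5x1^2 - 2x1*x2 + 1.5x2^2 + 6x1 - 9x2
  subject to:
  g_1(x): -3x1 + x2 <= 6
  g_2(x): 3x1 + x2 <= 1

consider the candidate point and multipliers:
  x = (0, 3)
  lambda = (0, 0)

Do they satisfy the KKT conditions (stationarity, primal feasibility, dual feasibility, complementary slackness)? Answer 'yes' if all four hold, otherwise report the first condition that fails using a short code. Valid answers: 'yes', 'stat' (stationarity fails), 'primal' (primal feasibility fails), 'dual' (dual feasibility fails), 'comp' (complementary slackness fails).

Gradient of f: grad f(x) = Q x + c = (0, 0)
Constraint values g_i(x) = a_i^T x - b_i:
  g_1((0, 3)) = -3
  g_2((0, 3)) = 2
Stationarity residual: grad f(x) + sum_i lambda_i a_i = (0, 0)
  -> stationarity OK
Primal feasibility (all g_i <= 0): FAILS
Dual feasibility (all lambda_i >= 0): OK
Complementary slackness (lambda_i * g_i(x) = 0 for all i): OK

Verdict: the first failing condition is primal_feasibility -> primal.

primal


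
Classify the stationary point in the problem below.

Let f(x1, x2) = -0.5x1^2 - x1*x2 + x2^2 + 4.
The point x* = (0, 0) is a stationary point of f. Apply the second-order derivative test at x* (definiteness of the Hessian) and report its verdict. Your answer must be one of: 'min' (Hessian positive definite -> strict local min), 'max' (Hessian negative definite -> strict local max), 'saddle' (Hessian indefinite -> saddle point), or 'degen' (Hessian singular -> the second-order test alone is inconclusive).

Compute the Hessian H = grad^2 f:
  H = [[-1, -1], [-1, 2]]
Verify stationarity: grad f(x*) = H x* + g = (0, 0).
Eigenvalues of H: -1.3028, 2.3028.
Eigenvalues have mixed signs, so H is indefinite -> x* is a saddle point.

saddle


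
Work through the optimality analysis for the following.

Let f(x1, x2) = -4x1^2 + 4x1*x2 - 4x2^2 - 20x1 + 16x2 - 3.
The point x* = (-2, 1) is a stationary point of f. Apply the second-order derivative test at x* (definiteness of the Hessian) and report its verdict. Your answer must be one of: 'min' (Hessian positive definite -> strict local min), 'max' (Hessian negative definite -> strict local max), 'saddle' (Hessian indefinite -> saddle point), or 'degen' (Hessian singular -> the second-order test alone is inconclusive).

Compute the Hessian H = grad^2 f:
  H = [[-8, 4], [4, -8]]
Verify stationarity: grad f(x*) = H x* + g = (0, 0).
Eigenvalues of H: -12, -4.
Both eigenvalues < 0, so H is negative definite -> x* is a strict local max.

max


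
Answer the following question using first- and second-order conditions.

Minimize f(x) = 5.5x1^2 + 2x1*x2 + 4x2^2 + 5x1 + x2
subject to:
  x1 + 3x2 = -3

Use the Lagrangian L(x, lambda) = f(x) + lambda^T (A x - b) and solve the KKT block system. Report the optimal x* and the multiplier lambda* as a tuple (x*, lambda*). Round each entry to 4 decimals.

Form the Lagrangian:
  L(x, lambda) = (1/2) x^T Q x + c^T x + lambda^T (A x - b)
Stationarity (grad_x L = 0): Q x + c + A^T lambda = 0.
Primal feasibility: A x = b.

This gives the KKT block system:
  [ Q   A^T ] [ x     ]   [-c ]
  [ A    0  ] [ lambda ] = [ b ]

Solving the linear system:
  x*      = (-0.5053, -0.8316)
  lambda* = (2.2211)
  f(x*)   = 1.6526

x* = (-0.5053, -0.8316), lambda* = (2.2211)


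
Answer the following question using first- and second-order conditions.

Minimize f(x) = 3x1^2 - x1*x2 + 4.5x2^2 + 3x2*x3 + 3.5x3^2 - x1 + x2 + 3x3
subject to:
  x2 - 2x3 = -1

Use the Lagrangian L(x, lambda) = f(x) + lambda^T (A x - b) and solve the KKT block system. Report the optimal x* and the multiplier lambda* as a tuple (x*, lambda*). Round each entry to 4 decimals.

Form the Lagrangian:
  L(x, lambda) = (1/2) x^T Q x + c^T x + lambda^T (A x - b)
Stationarity (grad_x L = 0): Q x + c + A^T lambda = 0.
Primal feasibility: A x = b.

This gives the KKT block system:
  [ Q   A^T ] [ x     ]   [-c ]
  [ A    0  ] [ lambda ] = [ b ]

Solving the linear system:
  x*      = (0.0982, -0.411, 0.2945)
  lambda* = (1.9141)
  f(x*)   = 1.1442

x* = (0.0982, -0.411, 0.2945), lambda* = (1.9141)


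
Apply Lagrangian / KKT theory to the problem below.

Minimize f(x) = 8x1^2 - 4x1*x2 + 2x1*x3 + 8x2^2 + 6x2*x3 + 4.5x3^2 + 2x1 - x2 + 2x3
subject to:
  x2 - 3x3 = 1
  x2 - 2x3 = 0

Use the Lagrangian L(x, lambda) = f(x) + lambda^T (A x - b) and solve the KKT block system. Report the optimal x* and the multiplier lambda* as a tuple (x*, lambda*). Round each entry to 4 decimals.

Form the Lagrangian:
  L(x, lambda) = (1/2) x^T Q x + c^T x + lambda^T (A x - b)
Stationarity (grad_x L = 0): Q x + c + A^T lambda = 0.
Primal feasibility: A x = b.

This gives the KKT block system:
  [ Q   A^T ] [ x     ]   [-c ]
  [ A    0  ] [ lambda ] = [ b ]

Solving the linear system:
  x*      = (-0.5, -2, -1)
  lambda* = (-94, 131)
  f(x*)   = 46.5

x* = (-0.5, -2, -1), lambda* = (-94, 131)


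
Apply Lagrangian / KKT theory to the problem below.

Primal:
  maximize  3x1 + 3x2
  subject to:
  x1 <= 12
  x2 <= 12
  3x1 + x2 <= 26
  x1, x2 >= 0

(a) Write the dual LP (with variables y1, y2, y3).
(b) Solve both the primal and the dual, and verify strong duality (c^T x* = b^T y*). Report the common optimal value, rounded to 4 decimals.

The standard primal-dual pair for 'max c^T x s.t. A x <= b, x >= 0' is:
  Dual:  min b^T y  s.t.  A^T y >= c,  y >= 0.

So the dual LP is:
  minimize  12y1 + 12y2 + 26y3
  subject to:
    y1 + 3y3 >= 3
    y2 + y3 >= 3
    y1, y2, y3 >= 0

Solving the primal: x* = (4.6667, 12).
  primal value c^T x* = 50.
Solving the dual: y* = (0, 2, 1).
  dual value b^T y* = 50.
Strong duality: c^T x* = b^T y*. Confirmed.

50


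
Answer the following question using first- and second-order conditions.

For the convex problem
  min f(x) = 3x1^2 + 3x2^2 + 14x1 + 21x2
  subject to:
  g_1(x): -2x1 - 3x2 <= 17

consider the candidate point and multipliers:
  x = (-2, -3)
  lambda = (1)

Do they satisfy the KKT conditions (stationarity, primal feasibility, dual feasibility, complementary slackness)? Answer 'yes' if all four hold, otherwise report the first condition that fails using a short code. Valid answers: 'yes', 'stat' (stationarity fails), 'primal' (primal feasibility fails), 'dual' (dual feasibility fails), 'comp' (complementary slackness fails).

Gradient of f: grad f(x) = Q x + c = (2, 3)
Constraint values g_i(x) = a_i^T x - b_i:
  g_1((-2, -3)) = -4
Stationarity residual: grad f(x) + sum_i lambda_i a_i = (0, 0)
  -> stationarity OK
Primal feasibility (all g_i <= 0): OK
Dual feasibility (all lambda_i >= 0): OK
Complementary slackness (lambda_i * g_i(x) = 0 for all i): FAILS

Verdict: the first failing condition is complementary_slackness -> comp.

comp


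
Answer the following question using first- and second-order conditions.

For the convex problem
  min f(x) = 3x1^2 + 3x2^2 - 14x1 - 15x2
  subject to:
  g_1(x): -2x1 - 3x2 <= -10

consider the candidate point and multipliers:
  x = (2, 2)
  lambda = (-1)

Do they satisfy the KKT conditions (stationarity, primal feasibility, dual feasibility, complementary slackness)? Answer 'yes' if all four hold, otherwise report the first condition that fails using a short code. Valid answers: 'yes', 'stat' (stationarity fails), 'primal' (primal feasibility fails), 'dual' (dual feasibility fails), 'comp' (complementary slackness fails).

Gradient of f: grad f(x) = Q x + c = (-2, -3)
Constraint values g_i(x) = a_i^T x - b_i:
  g_1((2, 2)) = 0
Stationarity residual: grad f(x) + sum_i lambda_i a_i = (0, 0)
  -> stationarity OK
Primal feasibility (all g_i <= 0): OK
Dual feasibility (all lambda_i >= 0): FAILS
Complementary slackness (lambda_i * g_i(x) = 0 for all i): OK

Verdict: the first failing condition is dual_feasibility -> dual.

dual


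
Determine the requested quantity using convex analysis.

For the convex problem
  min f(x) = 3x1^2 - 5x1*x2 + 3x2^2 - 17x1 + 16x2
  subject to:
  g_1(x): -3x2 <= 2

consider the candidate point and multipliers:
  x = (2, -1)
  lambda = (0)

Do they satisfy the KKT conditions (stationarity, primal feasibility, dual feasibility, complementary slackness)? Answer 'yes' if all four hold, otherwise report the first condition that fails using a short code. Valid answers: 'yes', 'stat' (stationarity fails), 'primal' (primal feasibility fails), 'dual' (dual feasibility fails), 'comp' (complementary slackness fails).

Gradient of f: grad f(x) = Q x + c = (0, 0)
Constraint values g_i(x) = a_i^T x - b_i:
  g_1((2, -1)) = 1
Stationarity residual: grad f(x) + sum_i lambda_i a_i = (0, 0)
  -> stationarity OK
Primal feasibility (all g_i <= 0): FAILS
Dual feasibility (all lambda_i >= 0): OK
Complementary slackness (lambda_i * g_i(x) = 0 for all i): OK

Verdict: the first failing condition is primal_feasibility -> primal.

primal


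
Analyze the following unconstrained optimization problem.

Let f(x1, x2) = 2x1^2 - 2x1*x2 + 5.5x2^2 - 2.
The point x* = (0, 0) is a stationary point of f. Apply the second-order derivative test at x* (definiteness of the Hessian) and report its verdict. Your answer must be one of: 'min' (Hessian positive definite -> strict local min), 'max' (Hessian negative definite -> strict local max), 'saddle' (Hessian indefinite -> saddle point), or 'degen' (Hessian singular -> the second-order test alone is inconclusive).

Compute the Hessian H = grad^2 f:
  H = [[4, -2], [-2, 11]]
Verify stationarity: grad f(x*) = H x* + g = (0, 0).
Eigenvalues of H: 3.4689, 11.5311.
Both eigenvalues > 0, so H is positive definite -> x* is a strict local min.

min


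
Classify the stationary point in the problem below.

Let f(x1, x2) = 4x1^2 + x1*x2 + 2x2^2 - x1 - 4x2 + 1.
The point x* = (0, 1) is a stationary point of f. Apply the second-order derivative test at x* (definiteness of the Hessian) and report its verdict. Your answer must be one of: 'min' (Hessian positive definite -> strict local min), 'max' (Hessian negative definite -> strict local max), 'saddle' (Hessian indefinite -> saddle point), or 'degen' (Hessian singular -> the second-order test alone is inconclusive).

Compute the Hessian H = grad^2 f:
  H = [[8, 1], [1, 4]]
Verify stationarity: grad f(x*) = H x* + g = (0, 0).
Eigenvalues of H: 3.7639, 8.2361.
Both eigenvalues > 0, so H is positive definite -> x* is a strict local min.

min


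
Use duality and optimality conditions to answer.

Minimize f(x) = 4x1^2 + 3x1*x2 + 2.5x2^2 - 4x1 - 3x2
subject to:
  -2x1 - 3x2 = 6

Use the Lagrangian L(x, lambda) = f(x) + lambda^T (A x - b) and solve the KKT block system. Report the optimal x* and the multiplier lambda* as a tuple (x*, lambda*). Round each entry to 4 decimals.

Form the Lagrangian:
  L(x, lambda) = (1/2) x^T Q x + c^T x + lambda^T (A x - b)
Stationarity (grad_x L = 0): Q x + c + A^T lambda = 0.
Primal feasibility: A x = b.

This gives the KKT block system:
  [ Q   A^T ] [ x     ]   [-c ]
  [ A    0  ] [ lambda ] = [ b ]

Solving the linear system:
  x*      = (0.2143, -2.1429)
  lambda* = (-4.3571)
  f(x*)   = 15.8571

x* = (0.2143, -2.1429), lambda* = (-4.3571)


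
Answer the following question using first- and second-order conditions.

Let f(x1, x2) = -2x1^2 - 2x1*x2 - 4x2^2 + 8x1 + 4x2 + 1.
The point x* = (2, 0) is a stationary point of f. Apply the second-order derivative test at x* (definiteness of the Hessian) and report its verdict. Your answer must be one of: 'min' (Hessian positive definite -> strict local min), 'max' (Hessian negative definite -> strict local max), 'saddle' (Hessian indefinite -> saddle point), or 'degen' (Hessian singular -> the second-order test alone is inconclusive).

Compute the Hessian H = grad^2 f:
  H = [[-4, -2], [-2, -8]]
Verify stationarity: grad f(x*) = H x* + g = (0, 0).
Eigenvalues of H: -8.8284, -3.1716.
Both eigenvalues < 0, so H is negative definite -> x* is a strict local max.

max


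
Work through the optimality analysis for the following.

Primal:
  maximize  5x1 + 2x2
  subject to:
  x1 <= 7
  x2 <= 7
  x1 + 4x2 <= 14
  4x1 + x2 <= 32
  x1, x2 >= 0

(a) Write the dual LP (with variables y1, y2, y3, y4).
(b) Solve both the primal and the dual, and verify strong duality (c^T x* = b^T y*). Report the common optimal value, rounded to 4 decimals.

The standard primal-dual pair for 'max c^T x s.t. A x <= b, x >= 0' is:
  Dual:  min b^T y  s.t.  A^T y >= c,  y >= 0.

So the dual LP is:
  minimize  7y1 + 7y2 + 14y3 + 32y4
  subject to:
    y1 + y3 + 4y4 >= 5
    y2 + 4y3 + y4 >= 2
    y1, y2, y3, y4 >= 0

Solving the primal: x* = (7, 1.75).
  primal value c^T x* = 38.5.
Solving the dual: y* = (4.5, 0, 0.5, 0).
  dual value b^T y* = 38.5.
Strong duality: c^T x* = b^T y*. Confirmed.

38.5


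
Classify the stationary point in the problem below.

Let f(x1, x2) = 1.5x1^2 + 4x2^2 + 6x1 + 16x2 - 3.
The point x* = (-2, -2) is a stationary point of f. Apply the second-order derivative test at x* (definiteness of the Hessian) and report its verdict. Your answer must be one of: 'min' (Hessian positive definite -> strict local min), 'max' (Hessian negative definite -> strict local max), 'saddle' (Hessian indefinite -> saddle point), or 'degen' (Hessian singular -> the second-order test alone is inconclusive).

Compute the Hessian H = grad^2 f:
  H = [[3, 0], [0, 8]]
Verify stationarity: grad f(x*) = H x* + g = (0, 0).
Eigenvalues of H: 3, 8.
Both eigenvalues > 0, so H is positive definite -> x* is a strict local min.

min


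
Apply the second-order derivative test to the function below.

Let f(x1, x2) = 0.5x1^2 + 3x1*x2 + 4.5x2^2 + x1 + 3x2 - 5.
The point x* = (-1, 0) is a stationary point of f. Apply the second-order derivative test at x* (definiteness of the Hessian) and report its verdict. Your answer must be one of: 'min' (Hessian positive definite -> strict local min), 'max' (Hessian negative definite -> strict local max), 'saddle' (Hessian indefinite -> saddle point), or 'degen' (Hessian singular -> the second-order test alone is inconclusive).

Compute the Hessian H = grad^2 f:
  H = [[1, 3], [3, 9]]
Verify stationarity: grad f(x*) = H x* + g = (0, 0).
Eigenvalues of H: 0, 10.
H has a zero eigenvalue (singular; positive semidefinite but not definite), so H is neither positive definite, negative definite, nor indefinite. The second-order test alone is inconclusive -> degen.
(Indeed, f is constant along the null direction of H through x*, so x* is not a strict local extremum.)

degen


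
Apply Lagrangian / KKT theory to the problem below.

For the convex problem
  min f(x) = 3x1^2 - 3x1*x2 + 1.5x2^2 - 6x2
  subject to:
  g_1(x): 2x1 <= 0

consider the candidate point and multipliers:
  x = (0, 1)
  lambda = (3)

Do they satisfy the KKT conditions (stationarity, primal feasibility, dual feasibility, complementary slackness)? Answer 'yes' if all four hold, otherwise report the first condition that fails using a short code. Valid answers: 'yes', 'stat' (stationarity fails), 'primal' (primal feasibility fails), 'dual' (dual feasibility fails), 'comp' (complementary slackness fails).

Gradient of f: grad f(x) = Q x + c = (-3, -3)
Constraint values g_i(x) = a_i^T x - b_i:
  g_1((0, 1)) = 0
Stationarity residual: grad f(x) + sum_i lambda_i a_i = (3, -3)
  -> stationarity FAILS
Primal feasibility (all g_i <= 0): OK
Dual feasibility (all lambda_i >= 0): OK
Complementary slackness (lambda_i * g_i(x) = 0 for all i): OK

Verdict: the first failing condition is stationarity -> stat.

stat
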